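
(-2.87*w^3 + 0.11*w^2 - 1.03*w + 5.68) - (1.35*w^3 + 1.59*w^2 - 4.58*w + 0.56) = -4.22*w^3 - 1.48*w^2 + 3.55*w + 5.12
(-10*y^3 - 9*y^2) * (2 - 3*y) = 30*y^4 + 7*y^3 - 18*y^2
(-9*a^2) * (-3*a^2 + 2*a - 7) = 27*a^4 - 18*a^3 + 63*a^2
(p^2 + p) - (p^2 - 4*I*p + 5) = p + 4*I*p - 5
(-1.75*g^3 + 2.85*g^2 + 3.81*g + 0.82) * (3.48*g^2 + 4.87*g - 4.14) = -6.09*g^5 + 1.3955*g^4 + 34.3833*g^3 + 9.6093*g^2 - 11.78*g - 3.3948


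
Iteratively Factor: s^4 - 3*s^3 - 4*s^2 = (s + 1)*(s^3 - 4*s^2) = s*(s + 1)*(s^2 - 4*s) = s^2*(s + 1)*(s - 4)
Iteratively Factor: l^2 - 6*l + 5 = (l - 5)*(l - 1)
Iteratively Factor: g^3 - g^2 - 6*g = (g + 2)*(g^2 - 3*g) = g*(g + 2)*(g - 3)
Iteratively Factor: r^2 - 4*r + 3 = (r - 3)*(r - 1)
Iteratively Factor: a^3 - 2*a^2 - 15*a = (a - 5)*(a^2 + 3*a) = (a - 5)*(a + 3)*(a)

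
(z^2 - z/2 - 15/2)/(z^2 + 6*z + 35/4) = 2*(z - 3)/(2*z + 7)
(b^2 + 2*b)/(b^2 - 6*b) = (b + 2)/(b - 6)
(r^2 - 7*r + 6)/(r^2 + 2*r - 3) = (r - 6)/(r + 3)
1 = 1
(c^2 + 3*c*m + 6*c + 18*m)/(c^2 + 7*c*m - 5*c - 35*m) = (c^2 + 3*c*m + 6*c + 18*m)/(c^2 + 7*c*m - 5*c - 35*m)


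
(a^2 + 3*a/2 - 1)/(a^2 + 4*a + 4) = (a - 1/2)/(a + 2)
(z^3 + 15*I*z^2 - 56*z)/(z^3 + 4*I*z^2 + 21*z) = (z + 8*I)/(z - 3*I)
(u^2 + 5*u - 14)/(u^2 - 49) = (u - 2)/(u - 7)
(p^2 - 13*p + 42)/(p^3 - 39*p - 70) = (p - 6)/(p^2 + 7*p + 10)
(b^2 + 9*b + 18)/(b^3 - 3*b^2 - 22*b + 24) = (b^2 + 9*b + 18)/(b^3 - 3*b^2 - 22*b + 24)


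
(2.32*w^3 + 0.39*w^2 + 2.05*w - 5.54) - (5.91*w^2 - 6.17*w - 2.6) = 2.32*w^3 - 5.52*w^2 + 8.22*w - 2.94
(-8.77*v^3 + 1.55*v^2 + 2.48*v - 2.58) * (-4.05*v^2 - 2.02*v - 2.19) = 35.5185*v^5 + 11.4379*v^4 + 6.0313*v^3 + 2.0449*v^2 - 0.2196*v + 5.6502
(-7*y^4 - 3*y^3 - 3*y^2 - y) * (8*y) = -56*y^5 - 24*y^4 - 24*y^3 - 8*y^2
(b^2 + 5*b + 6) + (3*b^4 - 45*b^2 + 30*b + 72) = 3*b^4 - 44*b^2 + 35*b + 78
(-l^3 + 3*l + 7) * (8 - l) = l^4 - 8*l^3 - 3*l^2 + 17*l + 56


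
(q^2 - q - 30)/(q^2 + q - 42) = (q + 5)/(q + 7)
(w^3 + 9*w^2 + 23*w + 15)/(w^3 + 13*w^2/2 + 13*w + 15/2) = 2*(w + 5)/(2*w + 5)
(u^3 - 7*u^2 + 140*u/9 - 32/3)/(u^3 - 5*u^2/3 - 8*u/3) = (u^2 - 13*u/3 + 4)/(u*(u + 1))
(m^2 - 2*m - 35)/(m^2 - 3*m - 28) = (m + 5)/(m + 4)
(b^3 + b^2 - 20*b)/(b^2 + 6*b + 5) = b*(b - 4)/(b + 1)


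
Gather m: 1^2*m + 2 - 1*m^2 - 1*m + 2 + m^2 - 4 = 0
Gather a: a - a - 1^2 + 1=0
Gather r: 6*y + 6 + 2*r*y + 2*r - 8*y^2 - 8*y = r*(2*y + 2) - 8*y^2 - 2*y + 6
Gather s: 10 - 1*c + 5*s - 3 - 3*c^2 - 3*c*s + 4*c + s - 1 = -3*c^2 + 3*c + s*(6 - 3*c) + 6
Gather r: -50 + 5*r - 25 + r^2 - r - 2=r^2 + 4*r - 77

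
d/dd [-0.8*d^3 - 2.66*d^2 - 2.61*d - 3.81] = -2.4*d^2 - 5.32*d - 2.61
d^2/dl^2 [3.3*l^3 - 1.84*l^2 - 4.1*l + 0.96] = 19.8*l - 3.68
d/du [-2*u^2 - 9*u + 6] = -4*u - 9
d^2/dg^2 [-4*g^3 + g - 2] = -24*g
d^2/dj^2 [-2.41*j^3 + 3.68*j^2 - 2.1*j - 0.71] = 7.36 - 14.46*j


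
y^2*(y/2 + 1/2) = y^3/2 + y^2/2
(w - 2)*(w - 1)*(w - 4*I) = w^3 - 3*w^2 - 4*I*w^2 + 2*w + 12*I*w - 8*I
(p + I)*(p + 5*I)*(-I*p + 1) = -I*p^3 + 7*p^2 + 11*I*p - 5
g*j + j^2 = j*(g + j)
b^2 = b^2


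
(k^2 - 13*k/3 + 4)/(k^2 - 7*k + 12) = (k - 4/3)/(k - 4)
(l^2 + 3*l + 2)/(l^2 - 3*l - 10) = (l + 1)/(l - 5)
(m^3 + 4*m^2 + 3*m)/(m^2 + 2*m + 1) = m*(m + 3)/(m + 1)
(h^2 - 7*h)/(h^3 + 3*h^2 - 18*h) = (h - 7)/(h^2 + 3*h - 18)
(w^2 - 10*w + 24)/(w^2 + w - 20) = (w - 6)/(w + 5)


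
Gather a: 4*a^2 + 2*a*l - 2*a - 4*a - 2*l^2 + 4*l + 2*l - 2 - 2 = 4*a^2 + a*(2*l - 6) - 2*l^2 + 6*l - 4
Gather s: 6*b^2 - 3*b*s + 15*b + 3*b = 6*b^2 - 3*b*s + 18*b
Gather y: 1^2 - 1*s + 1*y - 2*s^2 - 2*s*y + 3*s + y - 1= -2*s^2 + 2*s + y*(2 - 2*s)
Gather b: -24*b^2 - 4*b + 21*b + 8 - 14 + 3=-24*b^2 + 17*b - 3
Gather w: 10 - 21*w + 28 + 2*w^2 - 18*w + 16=2*w^2 - 39*w + 54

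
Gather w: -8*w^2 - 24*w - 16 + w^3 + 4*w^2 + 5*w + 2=w^3 - 4*w^2 - 19*w - 14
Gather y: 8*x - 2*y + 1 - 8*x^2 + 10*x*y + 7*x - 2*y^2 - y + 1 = -8*x^2 + 15*x - 2*y^2 + y*(10*x - 3) + 2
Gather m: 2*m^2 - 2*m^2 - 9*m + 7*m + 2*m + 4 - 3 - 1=0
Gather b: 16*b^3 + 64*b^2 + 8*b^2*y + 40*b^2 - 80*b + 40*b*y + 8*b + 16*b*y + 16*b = 16*b^3 + b^2*(8*y + 104) + b*(56*y - 56)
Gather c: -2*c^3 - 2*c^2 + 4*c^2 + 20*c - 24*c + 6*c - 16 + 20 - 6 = -2*c^3 + 2*c^2 + 2*c - 2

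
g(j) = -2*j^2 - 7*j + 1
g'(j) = -4*j - 7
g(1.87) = -19.08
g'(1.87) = -14.48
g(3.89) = -56.49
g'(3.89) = -22.56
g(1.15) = -9.70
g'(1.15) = -11.60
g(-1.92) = 7.07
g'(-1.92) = 0.68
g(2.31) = -25.84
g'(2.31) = -16.24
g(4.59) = -73.27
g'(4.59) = -25.36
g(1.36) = -12.22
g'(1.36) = -12.44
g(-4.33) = -6.19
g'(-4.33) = 10.32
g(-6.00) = -29.00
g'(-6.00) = 17.00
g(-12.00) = -203.00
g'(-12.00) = 41.00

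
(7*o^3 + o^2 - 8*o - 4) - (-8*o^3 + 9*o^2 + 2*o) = 15*o^3 - 8*o^2 - 10*o - 4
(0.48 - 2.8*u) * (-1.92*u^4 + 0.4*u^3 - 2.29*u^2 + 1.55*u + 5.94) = 5.376*u^5 - 2.0416*u^4 + 6.604*u^3 - 5.4392*u^2 - 15.888*u + 2.8512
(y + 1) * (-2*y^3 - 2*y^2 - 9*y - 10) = -2*y^4 - 4*y^3 - 11*y^2 - 19*y - 10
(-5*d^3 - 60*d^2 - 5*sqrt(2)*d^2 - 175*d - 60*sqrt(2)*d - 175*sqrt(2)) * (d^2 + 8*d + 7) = -5*d^5 - 100*d^4 - 5*sqrt(2)*d^4 - 690*d^3 - 100*sqrt(2)*d^3 - 1820*d^2 - 690*sqrt(2)*d^2 - 1820*sqrt(2)*d - 1225*d - 1225*sqrt(2)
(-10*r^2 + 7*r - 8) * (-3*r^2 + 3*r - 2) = 30*r^4 - 51*r^3 + 65*r^2 - 38*r + 16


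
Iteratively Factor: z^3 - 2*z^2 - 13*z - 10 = (z - 5)*(z^2 + 3*z + 2) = (z - 5)*(z + 2)*(z + 1)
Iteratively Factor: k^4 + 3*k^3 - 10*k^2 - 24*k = (k - 3)*(k^3 + 6*k^2 + 8*k) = (k - 3)*(k + 2)*(k^2 + 4*k) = k*(k - 3)*(k + 2)*(k + 4)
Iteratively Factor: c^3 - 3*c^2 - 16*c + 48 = (c - 4)*(c^2 + c - 12) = (c - 4)*(c - 3)*(c + 4)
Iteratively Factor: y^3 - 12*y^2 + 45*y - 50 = (y - 2)*(y^2 - 10*y + 25) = (y - 5)*(y - 2)*(y - 5)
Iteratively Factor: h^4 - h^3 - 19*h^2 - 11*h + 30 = (h + 2)*(h^3 - 3*h^2 - 13*h + 15) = (h - 5)*(h + 2)*(h^2 + 2*h - 3) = (h - 5)*(h + 2)*(h + 3)*(h - 1)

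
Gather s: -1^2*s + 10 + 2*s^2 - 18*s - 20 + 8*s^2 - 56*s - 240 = 10*s^2 - 75*s - 250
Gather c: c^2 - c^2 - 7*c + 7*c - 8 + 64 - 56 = 0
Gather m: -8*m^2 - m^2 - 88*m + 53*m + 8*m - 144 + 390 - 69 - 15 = -9*m^2 - 27*m + 162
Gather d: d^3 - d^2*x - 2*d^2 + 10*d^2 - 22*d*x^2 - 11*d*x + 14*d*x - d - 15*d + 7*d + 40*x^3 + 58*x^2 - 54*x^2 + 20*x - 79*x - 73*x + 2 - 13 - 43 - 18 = d^3 + d^2*(8 - x) + d*(-22*x^2 + 3*x - 9) + 40*x^3 + 4*x^2 - 132*x - 72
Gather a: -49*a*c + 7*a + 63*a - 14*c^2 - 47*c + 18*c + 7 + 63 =a*(70 - 49*c) - 14*c^2 - 29*c + 70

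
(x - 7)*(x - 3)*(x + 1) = x^3 - 9*x^2 + 11*x + 21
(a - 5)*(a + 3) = a^2 - 2*a - 15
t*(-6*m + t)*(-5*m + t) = 30*m^2*t - 11*m*t^2 + t^3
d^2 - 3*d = d*(d - 3)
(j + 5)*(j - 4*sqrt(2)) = j^2 - 4*sqrt(2)*j + 5*j - 20*sqrt(2)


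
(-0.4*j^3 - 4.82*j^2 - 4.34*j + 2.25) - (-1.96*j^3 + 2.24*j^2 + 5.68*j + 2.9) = 1.56*j^3 - 7.06*j^2 - 10.02*j - 0.65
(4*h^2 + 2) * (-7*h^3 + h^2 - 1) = -28*h^5 + 4*h^4 - 14*h^3 - 2*h^2 - 2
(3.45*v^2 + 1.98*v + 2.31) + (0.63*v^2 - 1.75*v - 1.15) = 4.08*v^2 + 0.23*v + 1.16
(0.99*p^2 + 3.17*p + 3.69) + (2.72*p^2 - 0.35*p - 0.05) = 3.71*p^2 + 2.82*p + 3.64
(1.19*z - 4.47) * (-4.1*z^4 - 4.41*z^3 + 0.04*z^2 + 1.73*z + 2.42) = -4.879*z^5 + 13.0791*z^4 + 19.7603*z^3 + 1.8799*z^2 - 4.8533*z - 10.8174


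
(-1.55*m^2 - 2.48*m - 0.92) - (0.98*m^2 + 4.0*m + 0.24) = -2.53*m^2 - 6.48*m - 1.16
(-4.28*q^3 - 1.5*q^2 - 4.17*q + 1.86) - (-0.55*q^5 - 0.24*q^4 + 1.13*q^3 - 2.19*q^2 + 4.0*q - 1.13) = 0.55*q^5 + 0.24*q^4 - 5.41*q^3 + 0.69*q^2 - 8.17*q + 2.99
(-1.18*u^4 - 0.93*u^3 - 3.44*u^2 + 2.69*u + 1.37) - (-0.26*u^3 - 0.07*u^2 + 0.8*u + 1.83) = -1.18*u^4 - 0.67*u^3 - 3.37*u^2 + 1.89*u - 0.46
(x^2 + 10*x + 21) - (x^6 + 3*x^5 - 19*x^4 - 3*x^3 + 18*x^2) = -x^6 - 3*x^5 + 19*x^4 + 3*x^3 - 17*x^2 + 10*x + 21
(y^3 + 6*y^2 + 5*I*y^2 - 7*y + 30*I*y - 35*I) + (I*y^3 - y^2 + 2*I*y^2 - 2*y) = y^3 + I*y^3 + 5*y^2 + 7*I*y^2 - 9*y + 30*I*y - 35*I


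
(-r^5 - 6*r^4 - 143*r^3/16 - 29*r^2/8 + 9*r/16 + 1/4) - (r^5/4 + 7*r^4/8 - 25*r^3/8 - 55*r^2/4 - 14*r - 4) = -5*r^5/4 - 55*r^4/8 - 93*r^3/16 + 81*r^2/8 + 233*r/16 + 17/4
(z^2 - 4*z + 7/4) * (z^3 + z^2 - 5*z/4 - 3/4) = z^5 - 3*z^4 - 7*z^3/2 + 6*z^2 + 13*z/16 - 21/16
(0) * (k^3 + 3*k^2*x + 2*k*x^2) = 0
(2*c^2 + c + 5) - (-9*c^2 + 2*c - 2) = 11*c^2 - c + 7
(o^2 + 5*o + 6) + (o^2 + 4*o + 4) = 2*o^2 + 9*o + 10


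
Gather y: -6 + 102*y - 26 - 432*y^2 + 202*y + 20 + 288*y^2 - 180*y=-144*y^2 + 124*y - 12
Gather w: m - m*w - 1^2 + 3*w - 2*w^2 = m - 2*w^2 + w*(3 - m) - 1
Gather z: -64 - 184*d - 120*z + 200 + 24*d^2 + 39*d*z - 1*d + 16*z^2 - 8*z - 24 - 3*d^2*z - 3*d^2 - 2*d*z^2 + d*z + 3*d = 21*d^2 - 182*d + z^2*(16 - 2*d) + z*(-3*d^2 + 40*d - 128) + 112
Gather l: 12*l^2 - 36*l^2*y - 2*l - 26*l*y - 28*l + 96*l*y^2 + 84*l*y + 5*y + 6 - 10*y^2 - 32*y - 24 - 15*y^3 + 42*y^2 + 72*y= l^2*(12 - 36*y) + l*(96*y^2 + 58*y - 30) - 15*y^3 + 32*y^2 + 45*y - 18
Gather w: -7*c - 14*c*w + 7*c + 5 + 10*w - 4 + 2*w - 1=w*(12 - 14*c)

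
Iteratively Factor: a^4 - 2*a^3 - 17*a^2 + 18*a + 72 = (a + 2)*(a^3 - 4*a^2 - 9*a + 36) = (a + 2)*(a + 3)*(a^2 - 7*a + 12) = (a - 4)*(a + 2)*(a + 3)*(a - 3)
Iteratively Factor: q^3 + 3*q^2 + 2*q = (q + 2)*(q^2 + q) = (q + 1)*(q + 2)*(q)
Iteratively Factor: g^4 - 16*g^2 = (g)*(g^3 - 16*g) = g*(g - 4)*(g^2 + 4*g) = g*(g - 4)*(g + 4)*(g)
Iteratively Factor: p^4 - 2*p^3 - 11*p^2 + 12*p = (p)*(p^3 - 2*p^2 - 11*p + 12) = p*(p - 4)*(p^2 + 2*p - 3) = p*(p - 4)*(p + 3)*(p - 1)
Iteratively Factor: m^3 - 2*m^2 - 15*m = (m + 3)*(m^2 - 5*m) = m*(m + 3)*(m - 5)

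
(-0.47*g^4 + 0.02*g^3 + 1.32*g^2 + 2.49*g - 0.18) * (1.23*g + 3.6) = -0.5781*g^5 - 1.6674*g^4 + 1.6956*g^3 + 7.8147*g^2 + 8.7426*g - 0.648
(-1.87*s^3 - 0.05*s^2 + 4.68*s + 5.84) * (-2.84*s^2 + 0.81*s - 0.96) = 5.3108*s^5 - 1.3727*s^4 - 11.5365*s^3 - 12.7468*s^2 + 0.2376*s - 5.6064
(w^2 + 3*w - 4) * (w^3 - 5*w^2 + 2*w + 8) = w^5 - 2*w^4 - 17*w^3 + 34*w^2 + 16*w - 32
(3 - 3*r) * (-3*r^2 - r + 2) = 9*r^3 - 6*r^2 - 9*r + 6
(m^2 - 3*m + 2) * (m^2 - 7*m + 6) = m^4 - 10*m^3 + 29*m^2 - 32*m + 12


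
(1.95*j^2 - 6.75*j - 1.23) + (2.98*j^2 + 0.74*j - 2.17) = 4.93*j^2 - 6.01*j - 3.4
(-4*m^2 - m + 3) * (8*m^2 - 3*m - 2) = -32*m^4 + 4*m^3 + 35*m^2 - 7*m - 6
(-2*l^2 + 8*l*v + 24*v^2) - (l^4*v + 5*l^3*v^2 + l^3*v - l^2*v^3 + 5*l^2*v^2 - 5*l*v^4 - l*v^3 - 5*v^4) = -l^4*v - 5*l^3*v^2 - l^3*v + l^2*v^3 - 5*l^2*v^2 - 2*l^2 + 5*l*v^4 + l*v^3 + 8*l*v + 5*v^4 + 24*v^2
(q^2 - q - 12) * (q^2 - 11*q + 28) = q^4 - 12*q^3 + 27*q^2 + 104*q - 336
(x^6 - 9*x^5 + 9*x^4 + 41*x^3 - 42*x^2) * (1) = x^6 - 9*x^5 + 9*x^4 + 41*x^3 - 42*x^2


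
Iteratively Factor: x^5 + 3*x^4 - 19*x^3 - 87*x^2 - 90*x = (x + 3)*(x^4 - 19*x^2 - 30*x) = (x + 3)^2*(x^3 - 3*x^2 - 10*x) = (x - 5)*(x + 3)^2*(x^2 + 2*x) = (x - 5)*(x + 2)*(x + 3)^2*(x)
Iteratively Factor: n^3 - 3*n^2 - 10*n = (n)*(n^2 - 3*n - 10) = n*(n - 5)*(n + 2)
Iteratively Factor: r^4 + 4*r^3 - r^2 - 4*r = (r + 4)*(r^3 - r) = (r - 1)*(r + 4)*(r^2 + r) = (r - 1)*(r + 1)*(r + 4)*(r)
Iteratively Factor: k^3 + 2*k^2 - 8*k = (k)*(k^2 + 2*k - 8) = k*(k - 2)*(k + 4)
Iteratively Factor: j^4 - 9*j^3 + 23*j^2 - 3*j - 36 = (j - 3)*(j^3 - 6*j^2 + 5*j + 12) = (j - 3)*(j + 1)*(j^2 - 7*j + 12) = (j - 3)^2*(j + 1)*(j - 4)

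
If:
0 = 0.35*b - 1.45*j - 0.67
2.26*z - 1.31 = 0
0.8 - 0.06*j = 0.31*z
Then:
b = 44.75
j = 10.34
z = 0.58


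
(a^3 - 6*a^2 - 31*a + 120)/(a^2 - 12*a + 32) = (a^2 + 2*a - 15)/(a - 4)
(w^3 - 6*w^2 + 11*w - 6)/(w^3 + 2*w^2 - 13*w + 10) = (w - 3)/(w + 5)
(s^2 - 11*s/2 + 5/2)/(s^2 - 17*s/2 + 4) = (s - 5)/(s - 8)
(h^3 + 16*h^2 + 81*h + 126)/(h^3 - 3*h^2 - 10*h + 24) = (h^2 + 13*h + 42)/(h^2 - 6*h + 8)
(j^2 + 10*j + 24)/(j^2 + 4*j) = (j + 6)/j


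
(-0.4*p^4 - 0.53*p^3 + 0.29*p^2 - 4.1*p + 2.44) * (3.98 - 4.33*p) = 1.732*p^5 + 0.7029*p^4 - 3.3651*p^3 + 18.9072*p^2 - 26.8832*p + 9.7112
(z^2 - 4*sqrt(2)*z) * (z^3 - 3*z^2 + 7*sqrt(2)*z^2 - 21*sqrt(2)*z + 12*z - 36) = z^5 - 3*z^4 + 3*sqrt(2)*z^4 - 44*z^3 - 9*sqrt(2)*z^3 - 48*sqrt(2)*z^2 + 132*z^2 + 144*sqrt(2)*z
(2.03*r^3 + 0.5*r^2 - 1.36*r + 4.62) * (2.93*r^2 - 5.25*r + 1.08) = 5.9479*r^5 - 9.1925*r^4 - 4.4174*r^3 + 21.2166*r^2 - 25.7238*r + 4.9896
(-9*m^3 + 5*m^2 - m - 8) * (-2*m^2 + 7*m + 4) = 18*m^5 - 73*m^4 + m^3 + 29*m^2 - 60*m - 32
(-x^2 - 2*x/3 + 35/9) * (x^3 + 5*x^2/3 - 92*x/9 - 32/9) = -x^5 - 7*x^4/3 + 13*x^3 + 455*x^2/27 - 3028*x/81 - 1120/81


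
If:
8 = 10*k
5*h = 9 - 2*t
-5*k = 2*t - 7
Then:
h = 6/5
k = 4/5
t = 3/2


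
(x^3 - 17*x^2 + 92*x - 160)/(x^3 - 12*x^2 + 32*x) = (x - 5)/x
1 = 1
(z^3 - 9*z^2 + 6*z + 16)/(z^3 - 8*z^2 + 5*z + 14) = (z - 8)/(z - 7)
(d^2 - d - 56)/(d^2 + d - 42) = (d - 8)/(d - 6)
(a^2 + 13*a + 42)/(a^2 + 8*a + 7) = (a + 6)/(a + 1)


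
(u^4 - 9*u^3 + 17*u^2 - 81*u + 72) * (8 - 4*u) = -4*u^5 + 44*u^4 - 140*u^3 + 460*u^2 - 936*u + 576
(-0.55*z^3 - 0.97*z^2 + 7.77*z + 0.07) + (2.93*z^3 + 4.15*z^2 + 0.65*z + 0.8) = 2.38*z^3 + 3.18*z^2 + 8.42*z + 0.87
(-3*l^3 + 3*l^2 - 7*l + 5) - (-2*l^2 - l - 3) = -3*l^3 + 5*l^2 - 6*l + 8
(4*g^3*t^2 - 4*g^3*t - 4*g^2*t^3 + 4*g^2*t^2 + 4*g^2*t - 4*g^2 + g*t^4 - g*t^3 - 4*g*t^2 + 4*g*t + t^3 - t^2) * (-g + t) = -4*g^4*t^2 + 4*g^4*t + 8*g^3*t^3 - 8*g^3*t^2 - 4*g^3*t + 4*g^3 - 5*g^2*t^4 + 5*g^2*t^3 + 8*g^2*t^2 - 8*g^2*t + g*t^5 - g*t^4 - 5*g*t^3 + 5*g*t^2 + t^4 - t^3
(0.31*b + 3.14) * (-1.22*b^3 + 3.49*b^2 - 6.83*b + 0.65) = -0.3782*b^4 - 2.7489*b^3 + 8.8413*b^2 - 21.2447*b + 2.041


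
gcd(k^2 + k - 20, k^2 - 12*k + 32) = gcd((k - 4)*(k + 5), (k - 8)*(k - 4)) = k - 4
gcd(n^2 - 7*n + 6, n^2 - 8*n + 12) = n - 6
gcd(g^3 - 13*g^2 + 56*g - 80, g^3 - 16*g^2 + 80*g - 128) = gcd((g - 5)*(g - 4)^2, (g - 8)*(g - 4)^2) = g^2 - 8*g + 16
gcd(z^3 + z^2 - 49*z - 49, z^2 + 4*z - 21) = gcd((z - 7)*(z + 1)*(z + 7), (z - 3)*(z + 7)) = z + 7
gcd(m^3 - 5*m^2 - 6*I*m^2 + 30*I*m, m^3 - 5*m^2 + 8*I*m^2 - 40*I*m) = m^2 - 5*m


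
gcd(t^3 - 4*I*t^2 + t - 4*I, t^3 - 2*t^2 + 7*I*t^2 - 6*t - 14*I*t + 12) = t + I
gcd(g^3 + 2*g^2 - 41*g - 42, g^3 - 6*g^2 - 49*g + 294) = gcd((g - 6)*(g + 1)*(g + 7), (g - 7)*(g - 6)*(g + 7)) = g^2 + g - 42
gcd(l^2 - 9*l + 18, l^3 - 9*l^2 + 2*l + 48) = l - 3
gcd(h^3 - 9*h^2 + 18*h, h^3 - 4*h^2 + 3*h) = h^2 - 3*h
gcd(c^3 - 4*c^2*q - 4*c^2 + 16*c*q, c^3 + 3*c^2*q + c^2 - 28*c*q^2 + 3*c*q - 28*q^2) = -c + 4*q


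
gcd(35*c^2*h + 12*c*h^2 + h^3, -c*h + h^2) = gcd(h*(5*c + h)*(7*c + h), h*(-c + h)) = h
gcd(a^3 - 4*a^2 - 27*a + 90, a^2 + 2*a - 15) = a^2 + 2*a - 15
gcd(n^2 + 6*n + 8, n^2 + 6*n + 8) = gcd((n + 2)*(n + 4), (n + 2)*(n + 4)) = n^2 + 6*n + 8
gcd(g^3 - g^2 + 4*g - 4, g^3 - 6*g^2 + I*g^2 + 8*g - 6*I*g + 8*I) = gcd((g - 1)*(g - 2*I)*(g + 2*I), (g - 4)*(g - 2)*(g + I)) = 1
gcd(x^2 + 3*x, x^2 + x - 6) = x + 3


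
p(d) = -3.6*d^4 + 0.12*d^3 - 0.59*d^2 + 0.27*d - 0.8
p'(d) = -14.4*d^3 + 0.36*d^2 - 1.18*d + 0.27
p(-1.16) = -8.61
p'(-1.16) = 24.60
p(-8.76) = -21328.28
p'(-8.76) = 9718.22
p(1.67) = -29.44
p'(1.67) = -67.76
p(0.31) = -0.80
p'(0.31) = -0.49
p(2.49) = -140.32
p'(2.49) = -222.75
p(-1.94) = -55.41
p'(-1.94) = 109.05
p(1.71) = -32.24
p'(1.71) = -72.70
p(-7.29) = -10248.08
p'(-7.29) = 5606.86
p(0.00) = -0.80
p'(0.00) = 0.27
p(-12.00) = -74945.96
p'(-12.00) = 24949.47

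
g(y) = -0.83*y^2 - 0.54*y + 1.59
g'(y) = -1.66*y - 0.54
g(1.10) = -0.01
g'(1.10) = -2.37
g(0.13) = 1.51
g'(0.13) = -0.76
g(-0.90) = 1.40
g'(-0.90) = 0.95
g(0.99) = 0.24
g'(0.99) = -2.18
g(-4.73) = -14.43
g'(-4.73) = 7.31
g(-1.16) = 1.10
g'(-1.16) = 1.39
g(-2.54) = -2.39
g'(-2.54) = 3.68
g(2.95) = -7.23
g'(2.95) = -5.44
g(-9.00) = -60.78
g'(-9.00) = 14.40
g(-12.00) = -111.45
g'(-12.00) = 19.38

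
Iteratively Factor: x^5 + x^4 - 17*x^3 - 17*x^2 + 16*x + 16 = (x + 1)*(x^4 - 17*x^2 + 16) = (x - 1)*(x + 1)*(x^3 + x^2 - 16*x - 16) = (x - 4)*(x - 1)*(x + 1)*(x^2 + 5*x + 4) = (x - 4)*(x - 1)*(x + 1)*(x + 4)*(x + 1)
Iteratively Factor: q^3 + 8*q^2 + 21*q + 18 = (q + 3)*(q^2 + 5*q + 6) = (q + 2)*(q + 3)*(q + 3)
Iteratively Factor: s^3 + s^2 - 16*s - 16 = (s - 4)*(s^2 + 5*s + 4) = (s - 4)*(s + 4)*(s + 1)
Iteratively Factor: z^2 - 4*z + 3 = (z - 1)*(z - 3)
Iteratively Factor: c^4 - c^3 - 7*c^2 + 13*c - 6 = (c - 1)*(c^3 - 7*c + 6) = (c - 1)*(c + 3)*(c^2 - 3*c + 2) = (c - 2)*(c - 1)*(c + 3)*(c - 1)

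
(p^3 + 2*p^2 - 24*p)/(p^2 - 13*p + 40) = p*(p^2 + 2*p - 24)/(p^2 - 13*p + 40)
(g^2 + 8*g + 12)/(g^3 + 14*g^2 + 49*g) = (g^2 + 8*g + 12)/(g*(g^2 + 14*g + 49))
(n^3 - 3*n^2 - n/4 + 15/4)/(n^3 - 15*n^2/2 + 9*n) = (2*n^2 - 3*n - 5)/(2*n*(n - 6))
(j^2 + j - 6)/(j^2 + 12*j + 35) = (j^2 + j - 6)/(j^2 + 12*j + 35)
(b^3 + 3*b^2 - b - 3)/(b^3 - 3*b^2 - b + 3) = (b + 3)/(b - 3)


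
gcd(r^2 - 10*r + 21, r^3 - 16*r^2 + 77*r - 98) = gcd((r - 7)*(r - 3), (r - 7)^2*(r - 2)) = r - 7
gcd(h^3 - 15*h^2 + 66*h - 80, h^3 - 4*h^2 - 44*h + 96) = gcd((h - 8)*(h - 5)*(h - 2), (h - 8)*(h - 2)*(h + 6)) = h^2 - 10*h + 16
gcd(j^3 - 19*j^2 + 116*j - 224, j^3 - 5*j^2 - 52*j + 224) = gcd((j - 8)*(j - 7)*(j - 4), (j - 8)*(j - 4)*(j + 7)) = j^2 - 12*j + 32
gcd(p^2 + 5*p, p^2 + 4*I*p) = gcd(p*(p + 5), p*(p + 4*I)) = p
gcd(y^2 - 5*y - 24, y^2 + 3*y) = y + 3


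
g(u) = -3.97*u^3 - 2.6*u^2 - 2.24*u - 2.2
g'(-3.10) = -100.58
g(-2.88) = 77.52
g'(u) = -11.91*u^2 - 5.2*u - 2.24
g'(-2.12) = -44.74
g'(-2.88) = -86.05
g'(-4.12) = -182.98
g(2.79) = -114.91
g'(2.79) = -109.46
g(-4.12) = 240.54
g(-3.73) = 176.01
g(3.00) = -139.51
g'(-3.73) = -148.55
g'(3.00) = -125.03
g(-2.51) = 49.82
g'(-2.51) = -64.22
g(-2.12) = 28.69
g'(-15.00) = -2603.99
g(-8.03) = 1903.73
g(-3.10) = 98.03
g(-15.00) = 12845.15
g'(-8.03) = -728.45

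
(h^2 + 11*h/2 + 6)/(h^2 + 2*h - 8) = (h + 3/2)/(h - 2)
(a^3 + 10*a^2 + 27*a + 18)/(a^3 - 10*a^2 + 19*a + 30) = (a^2 + 9*a + 18)/(a^2 - 11*a + 30)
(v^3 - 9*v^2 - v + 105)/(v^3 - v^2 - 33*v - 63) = (v - 5)/(v + 3)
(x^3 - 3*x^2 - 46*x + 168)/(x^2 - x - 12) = (x^2 + x - 42)/(x + 3)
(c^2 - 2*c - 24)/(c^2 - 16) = (c - 6)/(c - 4)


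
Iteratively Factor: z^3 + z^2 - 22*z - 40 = (z + 4)*(z^2 - 3*z - 10) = (z - 5)*(z + 4)*(z + 2)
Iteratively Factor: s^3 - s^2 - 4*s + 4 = (s - 1)*(s^2 - 4) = (s - 1)*(s + 2)*(s - 2)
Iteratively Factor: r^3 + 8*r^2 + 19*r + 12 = (r + 3)*(r^2 + 5*r + 4) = (r + 3)*(r + 4)*(r + 1)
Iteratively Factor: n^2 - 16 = (n + 4)*(n - 4)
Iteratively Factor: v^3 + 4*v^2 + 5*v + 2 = (v + 2)*(v^2 + 2*v + 1) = (v + 1)*(v + 2)*(v + 1)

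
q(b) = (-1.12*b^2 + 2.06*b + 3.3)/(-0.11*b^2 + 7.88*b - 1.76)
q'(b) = (2.06 - 2.24*b)/(-0.11*b^2 + 7.88*b - 1.76) + (0.22*b - 7.88)*(-1.12*b^2 + 2.06*b + 3.3)/(-0.11*b^2 + 7.88*b - 1.76)^2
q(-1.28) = 0.10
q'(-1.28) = -0.34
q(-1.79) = 0.25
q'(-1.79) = -0.25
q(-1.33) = 0.11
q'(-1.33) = -0.33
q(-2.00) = 0.30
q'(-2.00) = -0.23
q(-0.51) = -0.34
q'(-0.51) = -1.02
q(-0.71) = -0.17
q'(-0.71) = -0.68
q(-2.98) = 0.49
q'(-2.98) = -0.17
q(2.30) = 0.13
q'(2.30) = -0.26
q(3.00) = -0.03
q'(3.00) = -0.21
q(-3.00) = 0.49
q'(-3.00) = -0.17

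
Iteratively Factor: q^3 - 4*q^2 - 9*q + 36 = (q - 3)*(q^2 - q - 12) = (q - 4)*(q - 3)*(q + 3)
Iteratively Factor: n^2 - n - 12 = (n - 4)*(n + 3)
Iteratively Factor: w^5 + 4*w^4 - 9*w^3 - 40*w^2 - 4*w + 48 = (w + 4)*(w^4 - 9*w^2 - 4*w + 12) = (w + 2)*(w + 4)*(w^3 - 2*w^2 - 5*w + 6) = (w - 1)*(w + 2)*(w + 4)*(w^2 - w - 6) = (w - 3)*(w - 1)*(w + 2)*(w + 4)*(w + 2)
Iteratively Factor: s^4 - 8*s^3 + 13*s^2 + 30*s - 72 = (s - 4)*(s^3 - 4*s^2 - 3*s + 18) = (s - 4)*(s - 3)*(s^2 - s - 6) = (s - 4)*(s - 3)*(s + 2)*(s - 3)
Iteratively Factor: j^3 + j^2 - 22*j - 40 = (j - 5)*(j^2 + 6*j + 8) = (j - 5)*(j + 4)*(j + 2)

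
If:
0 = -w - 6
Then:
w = -6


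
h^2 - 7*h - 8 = (h - 8)*(h + 1)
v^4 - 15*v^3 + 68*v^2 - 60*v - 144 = (v - 6)^2*(v - 4)*(v + 1)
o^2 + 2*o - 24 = (o - 4)*(o + 6)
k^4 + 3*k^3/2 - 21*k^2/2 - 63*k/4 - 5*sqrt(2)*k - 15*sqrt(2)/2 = (k + 3/2)*(k - 5*sqrt(2)/2)*(k + sqrt(2)/2)*(k + 2*sqrt(2))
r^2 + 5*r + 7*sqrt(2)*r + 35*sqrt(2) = (r + 5)*(r + 7*sqrt(2))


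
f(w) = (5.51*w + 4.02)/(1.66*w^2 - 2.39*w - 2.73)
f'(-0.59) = -1.35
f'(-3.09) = -0.12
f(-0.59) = -1.04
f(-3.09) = -0.63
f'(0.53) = -1.21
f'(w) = (2.39 - 3.32*w)*(5.51*w + 4.02)/(1.66*w^2 - 2.39*w - 2.73)^2 + 5.51/(1.66*w^2 - 2.39*w - 2.73) = (9.1466*w^2 - 13.1689*w - (3.32*w - 2.39)*(5.51*w + 4.02) - 15.0423)/(-1.66*w^2 + 2.39*w + 2.73)^2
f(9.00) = 0.49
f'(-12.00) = -0.02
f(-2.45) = -0.72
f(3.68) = 2.22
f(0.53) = -1.97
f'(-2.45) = -0.16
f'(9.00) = -0.07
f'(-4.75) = -0.07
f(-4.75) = -0.48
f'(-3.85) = -0.09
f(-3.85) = -0.55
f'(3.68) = -1.49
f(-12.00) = -0.23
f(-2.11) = -0.78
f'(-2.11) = -0.19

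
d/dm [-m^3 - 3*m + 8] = -3*m^2 - 3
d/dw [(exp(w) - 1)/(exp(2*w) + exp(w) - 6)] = ((1 - exp(w))*(2*exp(w) + 1) + exp(2*w) + exp(w) - 6)*exp(w)/(exp(2*w) + exp(w) - 6)^2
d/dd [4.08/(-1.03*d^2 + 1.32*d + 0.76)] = (8.4048*d - 5.3856)/(-1.03*d^2 + 1.32*d + 0.76)^2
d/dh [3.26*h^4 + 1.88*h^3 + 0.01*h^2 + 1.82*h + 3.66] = 13.04*h^3 + 5.64*h^2 + 0.02*h + 1.82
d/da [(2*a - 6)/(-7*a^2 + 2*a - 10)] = 2*(7*a^2 - 42*a - 4)/(49*a^4 - 28*a^3 + 144*a^2 - 40*a + 100)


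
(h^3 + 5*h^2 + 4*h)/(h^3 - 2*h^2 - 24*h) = (h + 1)/(h - 6)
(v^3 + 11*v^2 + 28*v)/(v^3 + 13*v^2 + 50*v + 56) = v/(v + 2)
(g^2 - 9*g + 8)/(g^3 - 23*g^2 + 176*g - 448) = (g - 1)/(g^2 - 15*g + 56)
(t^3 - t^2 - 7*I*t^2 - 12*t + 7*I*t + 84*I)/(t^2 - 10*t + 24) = (t^2 + t*(3 - 7*I) - 21*I)/(t - 6)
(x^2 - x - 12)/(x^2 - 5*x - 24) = (x - 4)/(x - 8)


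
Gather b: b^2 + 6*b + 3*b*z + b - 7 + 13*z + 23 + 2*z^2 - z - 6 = b^2 + b*(3*z + 7) + 2*z^2 + 12*z + 10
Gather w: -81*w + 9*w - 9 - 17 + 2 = -72*w - 24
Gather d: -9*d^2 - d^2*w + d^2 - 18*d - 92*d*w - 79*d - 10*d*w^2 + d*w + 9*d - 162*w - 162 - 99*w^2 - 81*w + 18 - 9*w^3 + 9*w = d^2*(-w - 8) + d*(-10*w^2 - 91*w - 88) - 9*w^3 - 99*w^2 - 234*w - 144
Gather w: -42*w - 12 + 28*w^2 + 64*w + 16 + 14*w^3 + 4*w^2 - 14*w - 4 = 14*w^3 + 32*w^2 + 8*w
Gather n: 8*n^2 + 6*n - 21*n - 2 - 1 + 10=8*n^2 - 15*n + 7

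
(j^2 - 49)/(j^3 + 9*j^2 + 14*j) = (j - 7)/(j*(j + 2))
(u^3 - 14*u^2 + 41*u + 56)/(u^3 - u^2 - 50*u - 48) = (u - 7)/(u + 6)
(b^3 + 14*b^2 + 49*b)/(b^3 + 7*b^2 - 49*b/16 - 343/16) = 16*b*(b + 7)/(16*b^2 - 49)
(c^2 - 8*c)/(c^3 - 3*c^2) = (c - 8)/(c*(c - 3))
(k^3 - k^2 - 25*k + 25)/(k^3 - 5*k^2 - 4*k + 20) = (k^2 + 4*k - 5)/(k^2 - 4)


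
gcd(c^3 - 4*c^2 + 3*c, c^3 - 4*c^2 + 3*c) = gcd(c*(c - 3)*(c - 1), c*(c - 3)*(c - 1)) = c^3 - 4*c^2 + 3*c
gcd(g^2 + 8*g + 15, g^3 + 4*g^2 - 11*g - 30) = g + 5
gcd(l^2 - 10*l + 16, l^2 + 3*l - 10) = l - 2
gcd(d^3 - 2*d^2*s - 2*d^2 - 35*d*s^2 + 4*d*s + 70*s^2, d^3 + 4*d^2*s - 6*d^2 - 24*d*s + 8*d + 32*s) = d - 2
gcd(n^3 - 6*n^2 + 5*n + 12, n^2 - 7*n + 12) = n^2 - 7*n + 12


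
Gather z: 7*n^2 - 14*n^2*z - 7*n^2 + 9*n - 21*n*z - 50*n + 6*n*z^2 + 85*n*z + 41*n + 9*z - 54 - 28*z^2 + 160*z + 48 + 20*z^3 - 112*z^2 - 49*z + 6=20*z^3 + z^2*(6*n - 140) + z*(-14*n^2 + 64*n + 120)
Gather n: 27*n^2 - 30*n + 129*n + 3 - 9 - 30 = 27*n^2 + 99*n - 36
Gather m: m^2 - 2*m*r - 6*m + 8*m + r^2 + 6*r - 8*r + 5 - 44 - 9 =m^2 + m*(2 - 2*r) + r^2 - 2*r - 48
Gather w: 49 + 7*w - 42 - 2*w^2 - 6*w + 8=-2*w^2 + w + 15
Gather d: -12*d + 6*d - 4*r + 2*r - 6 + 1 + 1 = -6*d - 2*r - 4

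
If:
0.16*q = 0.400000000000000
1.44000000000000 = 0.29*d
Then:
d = 4.97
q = 2.50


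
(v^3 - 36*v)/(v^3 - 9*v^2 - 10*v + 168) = v*(v + 6)/(v^2 - 3*v - 28)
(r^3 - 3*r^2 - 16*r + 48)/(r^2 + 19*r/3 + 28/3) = 3*(r^2 - 7*r + 12)/(3*r + 7)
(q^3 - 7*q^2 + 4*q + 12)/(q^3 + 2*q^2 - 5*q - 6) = (q - 6)/(q + 3)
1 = 1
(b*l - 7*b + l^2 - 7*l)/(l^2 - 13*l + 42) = (b + l)/(l - 6)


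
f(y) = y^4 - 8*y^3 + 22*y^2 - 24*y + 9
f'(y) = 4*y^3 - 24*y^2 + 44*y - 24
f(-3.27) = 716.79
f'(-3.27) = -564.37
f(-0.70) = 39.56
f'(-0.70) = -67.93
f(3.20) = 0.19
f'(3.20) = 2.11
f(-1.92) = 206.39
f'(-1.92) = -225.27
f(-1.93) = 208.66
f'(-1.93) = -227.07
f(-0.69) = 38.89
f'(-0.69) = -67.10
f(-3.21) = 683.51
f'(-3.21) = -544.84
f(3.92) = 7.22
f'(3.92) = 20.63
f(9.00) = 2304.00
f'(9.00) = 1344.00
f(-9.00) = 14400.00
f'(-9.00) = -5280.00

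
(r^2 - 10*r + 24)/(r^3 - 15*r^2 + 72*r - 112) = (r - 6)/(r^2 - 11*r + 28)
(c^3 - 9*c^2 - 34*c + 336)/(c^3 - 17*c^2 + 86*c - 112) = (c + 6)/(c - 2)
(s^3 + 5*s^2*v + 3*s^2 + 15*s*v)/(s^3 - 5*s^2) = (s^2 + 5*s*v + 3*s + 15*v)/(s*(s - 5))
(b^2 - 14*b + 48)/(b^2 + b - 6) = (b^2 - 14*b + 48)/(b^2 + b - 6)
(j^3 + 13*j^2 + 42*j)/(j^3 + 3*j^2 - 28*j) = (j + 6)/(j - 4)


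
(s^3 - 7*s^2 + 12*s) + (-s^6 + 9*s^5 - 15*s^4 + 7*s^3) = -s^6 + 9*s^5 - 15*s^4 + 8*s^3 - 7*s^2 + 12*s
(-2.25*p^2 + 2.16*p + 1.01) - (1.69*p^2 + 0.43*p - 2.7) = -3.94*p^2 + 1.73*p + 3.71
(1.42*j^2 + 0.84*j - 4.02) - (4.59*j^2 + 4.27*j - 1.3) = -3.17*j^2 - 3.43*j - 2.72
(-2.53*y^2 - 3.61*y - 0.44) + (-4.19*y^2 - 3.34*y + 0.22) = -6.72*y^2 - 6.95*y - 0.22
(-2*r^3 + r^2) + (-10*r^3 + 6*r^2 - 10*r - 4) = -12*r^3 + 7*r^2 - 10*r - 4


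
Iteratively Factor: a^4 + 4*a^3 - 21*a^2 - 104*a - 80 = (a + 4)*(a^3 - 21*a - 20) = (a + 1)*(a + 4)*(a^2 - a - 20) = (a - 5)*(a + 1)*(a + 4)*(a + 4)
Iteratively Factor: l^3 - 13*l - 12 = (l - 4)*(l^2 + 4*l + 3) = (l - 4)*(l + 3)*(l + 1)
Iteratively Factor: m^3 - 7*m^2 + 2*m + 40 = (m + 2)*(m^2 - 9*m + 20) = (m - 4)*(m + 2)*(m - 5)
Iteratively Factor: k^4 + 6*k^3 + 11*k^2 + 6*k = (k)*(k^3 + 6*k^2 + 11*k + 6) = k*(k + 2)*(k^2 + 4*k + 3) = k*(k + 2)*(k + 3)*(k + 1)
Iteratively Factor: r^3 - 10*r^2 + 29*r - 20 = (r - 5)*(r^2 - 5*r + 4) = (r - 5)*(r - 1)*(r - 4)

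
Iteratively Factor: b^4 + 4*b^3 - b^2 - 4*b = (b + 4)*(b^3 - b) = (b - 1)*(b + 4)*(b^2 + b) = b*(b - 1)*(b + 4)*(b + 1)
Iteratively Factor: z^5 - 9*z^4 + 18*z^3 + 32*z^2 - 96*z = (z - 4)*(z^4 - 5*z^3 - 2*z^2 + 24*z) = (z - 4)^2*(z^3 - z^2 - 6*z) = (z - 4)^2*(z + 2)*(z^2 - 3*z) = (z - 4)^2*(z - 3)*(z + 2)*(z)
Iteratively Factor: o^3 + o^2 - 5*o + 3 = (o - 1)*(o^2 + 2*o - 3) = (o - 1)^2*(o + 3)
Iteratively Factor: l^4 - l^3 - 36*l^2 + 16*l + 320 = (l - 4)*(l^3 + 3*l^2 - 24*l - 80) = (l - 5)*(l - 4)*(l^2 + 8*l + 16) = (l - 5)*(l - 4)*(l + 4)*(l + 4)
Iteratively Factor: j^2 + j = (j + 1)*(j)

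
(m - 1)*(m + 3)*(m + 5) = m^3 + 7*m^2 + 7*m - 15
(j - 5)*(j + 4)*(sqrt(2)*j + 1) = sqrt(2)*j^3 - sqrt(2)*j^2 + j^2 - 20*sqrt(2)*j - j - 20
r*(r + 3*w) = r^2 + 3*r*w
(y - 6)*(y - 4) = y^2 - 10*y + 24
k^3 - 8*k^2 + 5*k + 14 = (k - 7)*(k - 2)*(k + 1)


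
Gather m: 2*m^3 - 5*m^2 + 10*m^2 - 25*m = 2*m^3 + 5*m^2 - 25*m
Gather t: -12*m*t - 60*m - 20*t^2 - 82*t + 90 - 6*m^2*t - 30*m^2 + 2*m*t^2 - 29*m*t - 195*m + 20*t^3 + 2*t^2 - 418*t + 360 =-30*m^2 - 255*m + 20*t^3 + t^2*(2*m - 18) + t*(-6*m^2 - 41*m - 500) + 450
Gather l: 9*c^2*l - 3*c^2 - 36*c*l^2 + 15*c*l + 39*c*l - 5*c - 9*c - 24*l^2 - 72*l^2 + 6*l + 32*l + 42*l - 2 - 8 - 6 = -3*c^2 - 14*c + l^2*(-36*c - 96) + l*(9*c^2 + 54*c + 80) - 16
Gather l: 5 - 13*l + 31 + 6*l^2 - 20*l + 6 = 6*l^2 - 33*l + 42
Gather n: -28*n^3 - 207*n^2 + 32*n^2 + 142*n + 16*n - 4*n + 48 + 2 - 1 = -28*n^3 - 175*n^2 + 154*n + 49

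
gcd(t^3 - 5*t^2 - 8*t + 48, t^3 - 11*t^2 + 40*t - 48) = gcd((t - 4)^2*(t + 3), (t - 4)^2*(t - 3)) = t^2 - 8*t + 16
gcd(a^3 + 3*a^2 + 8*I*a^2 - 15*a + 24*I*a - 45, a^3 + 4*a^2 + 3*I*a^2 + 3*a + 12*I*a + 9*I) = a^2 + a*(3 + 3*I) + 9*I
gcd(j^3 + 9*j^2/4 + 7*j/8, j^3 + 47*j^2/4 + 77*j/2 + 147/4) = j + 7/4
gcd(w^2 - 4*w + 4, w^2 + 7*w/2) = 1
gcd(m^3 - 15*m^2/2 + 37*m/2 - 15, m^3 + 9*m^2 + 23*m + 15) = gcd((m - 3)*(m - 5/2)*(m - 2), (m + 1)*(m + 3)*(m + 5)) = 1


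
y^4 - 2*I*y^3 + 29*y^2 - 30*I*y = y*(y - 6*I)*(y - I)*(y + 5*I)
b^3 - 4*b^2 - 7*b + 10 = (b - 5)*(b - 1)*(b + 2)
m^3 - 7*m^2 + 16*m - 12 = (m - 3)*(m - 2)^2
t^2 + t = t*(t + 1)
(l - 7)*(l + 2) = l^2 - 5*l - 14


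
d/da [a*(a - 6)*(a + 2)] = 3*a^2 - 8*a - 12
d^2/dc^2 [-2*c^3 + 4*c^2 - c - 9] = 8 - 12*c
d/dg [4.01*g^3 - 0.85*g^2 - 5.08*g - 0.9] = 12.03*g^2 - 1.7*g - 5.08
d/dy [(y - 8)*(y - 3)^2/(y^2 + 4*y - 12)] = (y^4 + 8*y^3 - 149*y^2 + 480*y - 396)/(y^4 + 8*y^3 - 8*y^2 - 96*y + 144)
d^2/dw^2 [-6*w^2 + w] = -12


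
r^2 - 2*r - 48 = (r - 8)*(r + 6)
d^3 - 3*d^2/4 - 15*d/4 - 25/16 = (d - 5/2)*(d + 1/2)*(d + 5/4)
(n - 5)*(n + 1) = n^2 - 4*n - 5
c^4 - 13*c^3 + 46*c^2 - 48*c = c*(c - 8)*(c - 3)*(c - 2)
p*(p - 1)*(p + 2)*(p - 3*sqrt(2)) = p^4 - 3*sqrt(2)*p^3 + p^3 - 3*sqrt(2)*p^2 - 2*p^2 + 6*sqrt(2)*p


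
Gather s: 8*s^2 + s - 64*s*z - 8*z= 8*s^2 + s*(1 - 64*z) - 8*z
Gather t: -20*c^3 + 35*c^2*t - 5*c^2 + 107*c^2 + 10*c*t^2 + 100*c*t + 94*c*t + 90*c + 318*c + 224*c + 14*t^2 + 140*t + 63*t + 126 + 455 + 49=-20*c^3 + 102*c^2 + 632*c + t^2*(10*c + 14) + t*(35*c^2 + 194*c + 203) + 630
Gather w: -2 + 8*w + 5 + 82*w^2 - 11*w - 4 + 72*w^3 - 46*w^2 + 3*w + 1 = 72*w^3 + 36*w^2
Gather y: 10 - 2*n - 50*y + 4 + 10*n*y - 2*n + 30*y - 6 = -4*n + y*(10*n - 20) + 8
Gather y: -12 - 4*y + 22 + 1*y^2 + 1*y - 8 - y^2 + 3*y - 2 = 0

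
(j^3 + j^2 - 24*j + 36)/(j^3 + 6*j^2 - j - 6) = (j^2 - 5*j + 6)/(j^2 - 1)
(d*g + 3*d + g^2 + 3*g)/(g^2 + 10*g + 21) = (d + g)/(g + 7)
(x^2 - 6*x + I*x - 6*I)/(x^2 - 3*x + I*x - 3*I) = (x - 6)/(x - 3)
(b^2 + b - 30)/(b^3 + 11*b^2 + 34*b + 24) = (b - 5)/(b^2 + 5*b + 4)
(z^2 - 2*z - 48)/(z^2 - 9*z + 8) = (z + 6)/(z - 1)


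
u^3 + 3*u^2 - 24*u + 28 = (u - 2)^2*(u + 7)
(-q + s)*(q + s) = -q^2 + s^2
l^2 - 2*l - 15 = (l - 5)*(l + 3)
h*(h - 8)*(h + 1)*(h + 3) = h^4 - 4*h^3 - 29*h^2 - 24*h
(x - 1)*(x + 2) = x^2 + x - 2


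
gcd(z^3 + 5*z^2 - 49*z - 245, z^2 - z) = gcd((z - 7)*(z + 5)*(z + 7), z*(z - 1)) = 1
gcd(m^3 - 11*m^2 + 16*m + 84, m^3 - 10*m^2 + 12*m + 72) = m^2 - 4*m - 12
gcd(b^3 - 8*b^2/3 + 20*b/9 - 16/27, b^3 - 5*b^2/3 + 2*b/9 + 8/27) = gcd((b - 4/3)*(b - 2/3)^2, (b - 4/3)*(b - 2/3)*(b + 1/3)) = b^2 - 2*b + 8/9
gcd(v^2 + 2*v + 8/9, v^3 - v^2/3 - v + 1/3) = 1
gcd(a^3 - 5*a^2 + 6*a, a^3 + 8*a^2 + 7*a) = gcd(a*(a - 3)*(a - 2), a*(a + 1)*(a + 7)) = a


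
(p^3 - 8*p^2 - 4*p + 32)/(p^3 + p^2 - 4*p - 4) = (p - 8)/(p + 1)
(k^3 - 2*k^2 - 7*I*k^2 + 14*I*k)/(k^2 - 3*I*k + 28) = k*(k - 2)/(k + 4*I)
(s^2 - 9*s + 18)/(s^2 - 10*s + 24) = (s - 3)/(s - 4)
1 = 1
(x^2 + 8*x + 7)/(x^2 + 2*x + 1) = (x + 7)/(x + 1)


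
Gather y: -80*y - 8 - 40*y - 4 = -120*y - 12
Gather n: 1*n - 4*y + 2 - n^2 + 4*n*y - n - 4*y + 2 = -n^2 + 4*n*y - 8*y + 4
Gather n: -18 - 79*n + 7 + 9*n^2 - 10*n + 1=9*n^2 - 89*n - 10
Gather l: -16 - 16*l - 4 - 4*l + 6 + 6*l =-14*l - 14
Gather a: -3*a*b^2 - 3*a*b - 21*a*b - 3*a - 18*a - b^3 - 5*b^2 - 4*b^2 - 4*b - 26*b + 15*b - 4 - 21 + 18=a*(-3*b^2 - 24*b - 21) - b^3 - 9*b^2 - 15*b - 7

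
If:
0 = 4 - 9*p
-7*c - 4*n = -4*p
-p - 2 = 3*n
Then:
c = 136/189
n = -22/27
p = 4/9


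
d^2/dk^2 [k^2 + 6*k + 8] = 2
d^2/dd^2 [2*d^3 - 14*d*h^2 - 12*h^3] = 12*d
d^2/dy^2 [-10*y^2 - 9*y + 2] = -20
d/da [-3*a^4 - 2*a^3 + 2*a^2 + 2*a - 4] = -12*a^3 - 6*a^2 + 4*a + 2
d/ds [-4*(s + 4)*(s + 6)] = -8*s - 40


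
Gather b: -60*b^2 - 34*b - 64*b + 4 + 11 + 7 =-60*b^2 - 98*b + 22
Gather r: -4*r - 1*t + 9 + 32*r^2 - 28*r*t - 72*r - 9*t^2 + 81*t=32*r^2 + r*(-28*t - 76) - 9*t^2 + 80*t + 9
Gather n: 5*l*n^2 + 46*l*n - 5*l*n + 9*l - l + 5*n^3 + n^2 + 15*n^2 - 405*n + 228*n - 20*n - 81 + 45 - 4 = 8*l + 5*n^3 + n^2*(5*l + 16) + n*(41*l - 197) - 40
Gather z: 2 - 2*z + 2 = 4 - 2*z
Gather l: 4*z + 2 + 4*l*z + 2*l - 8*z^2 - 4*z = l*(4*z + 2) - 8*z^2 + 2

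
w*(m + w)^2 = m^2*w + 2*m*w^2 + w^3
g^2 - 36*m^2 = (g - 6*m)*(g + 6*m)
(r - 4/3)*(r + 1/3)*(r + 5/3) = r^3 + 2*r^2/3 - 19*r/9 - 20/27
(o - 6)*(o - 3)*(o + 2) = o^3 - 7*o^2 + 36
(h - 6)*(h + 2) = h^2 - 4*h - 12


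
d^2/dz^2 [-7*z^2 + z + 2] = -14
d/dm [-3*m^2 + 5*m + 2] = 5 - 6*m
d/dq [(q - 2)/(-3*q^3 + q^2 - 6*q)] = (-q*(3*q^2 - q + 6) + (q - 2)*(9*q^2 - 2*q + 6))/(q^2*(3*q^2 - q + 6)^2)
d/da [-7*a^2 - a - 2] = -14*a - 1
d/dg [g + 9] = 1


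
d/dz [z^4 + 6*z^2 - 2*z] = 4*z^3 + 12*z - 2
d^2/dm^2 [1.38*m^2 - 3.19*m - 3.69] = 2.76000000000000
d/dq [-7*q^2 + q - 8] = 1 - 14*q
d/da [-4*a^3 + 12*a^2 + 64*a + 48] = -12*a^2 + 24*a + 64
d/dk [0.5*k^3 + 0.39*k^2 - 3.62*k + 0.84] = 1.5*k^2 + 0.78*k - 3.62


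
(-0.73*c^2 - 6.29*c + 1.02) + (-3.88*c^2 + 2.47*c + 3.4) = -4.61*c^2 - 3.82*c + 4.42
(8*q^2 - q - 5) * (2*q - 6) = 16*q^3 - 50*q^2 - 4*q + 30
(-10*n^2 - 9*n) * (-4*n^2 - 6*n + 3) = 40*n^4 + 96*n^3 + 24*n^2 - 27*n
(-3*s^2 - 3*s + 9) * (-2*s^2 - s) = 6*s^4 + 9*s^3 - 15*s^2 - 9*s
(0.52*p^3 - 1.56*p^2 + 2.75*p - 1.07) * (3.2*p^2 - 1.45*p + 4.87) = 1.664*p^5 - 5.746*p^4 + 13.5944*p^3 - 15.0087*p^2 + 14.944*p - 5.2109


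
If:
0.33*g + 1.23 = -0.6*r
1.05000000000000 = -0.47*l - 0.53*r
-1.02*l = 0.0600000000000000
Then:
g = -0.22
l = -0.06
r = -1.93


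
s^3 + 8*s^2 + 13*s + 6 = (s + 1)^2*(s + 6)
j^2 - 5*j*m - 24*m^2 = (j - 8*m)*(j + 3*m)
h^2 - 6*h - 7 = (h - 7)*(h + 1)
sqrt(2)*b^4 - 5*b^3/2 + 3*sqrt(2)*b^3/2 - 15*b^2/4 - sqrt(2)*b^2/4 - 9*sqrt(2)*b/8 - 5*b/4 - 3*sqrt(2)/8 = (b + 1/2)*(b + 1)*(b - 3*sqrt(2)/2)*(sqrt(2)*b + 1/2)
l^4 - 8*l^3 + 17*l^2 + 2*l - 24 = (l - 4)*(l - 3)*(l - 2)*(l + 1)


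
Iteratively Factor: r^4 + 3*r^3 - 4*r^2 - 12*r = (r)*(r^3 + 3*r^2 - 4*r - 12) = r*(r - 2)*(r^2 + 5*r + 6) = r*(r - 2)*(r + 2)*(r + 3)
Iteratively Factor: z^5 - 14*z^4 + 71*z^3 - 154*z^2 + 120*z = (z - 2)*(z^4 - 12*z^3 + 47*z^2 - 60*z) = (z - 3)*(z - 2)*(z^3 - 9*z^2 + 20*z) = (z - 5)*(z - 3)*(z - 2)*(z^2 - 4*z) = (z - 5)*(z - 4)*(z - 3)*(z - 2)*(z)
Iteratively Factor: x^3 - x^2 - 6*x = (x - 3)*(x^2 + 2*x) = x*(x - 3)*(x + 2)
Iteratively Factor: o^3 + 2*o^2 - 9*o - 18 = (o + 2)*(o^2 - 9) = (o - 3)*(o + 2)*(o + 3)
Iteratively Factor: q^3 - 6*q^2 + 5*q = (q)*(q^2 - 6*q + 5) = q*(q - 1)*(q - 5)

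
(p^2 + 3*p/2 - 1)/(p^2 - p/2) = (p + 2)/p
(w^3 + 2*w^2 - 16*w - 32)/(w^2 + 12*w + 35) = (w^3 + 2*w^2 - 16*w - 32)/(w^2 + 12*w + 35)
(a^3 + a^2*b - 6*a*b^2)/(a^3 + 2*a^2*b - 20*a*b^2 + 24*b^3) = a*(a + 3*b)/(a^2 + 4*a*b - 12*b^2)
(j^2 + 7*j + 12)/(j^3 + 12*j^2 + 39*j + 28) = (j + 3)/(j^2 + 8*j + 7)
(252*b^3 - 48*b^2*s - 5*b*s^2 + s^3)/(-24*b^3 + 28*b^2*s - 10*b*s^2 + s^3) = (-42*b^2 + b*s + s^2)/(4*b^2 - 4*b*s + s^2)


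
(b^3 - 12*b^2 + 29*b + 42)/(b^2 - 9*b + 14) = (b^2 - 5*b - 6)/(b - 2)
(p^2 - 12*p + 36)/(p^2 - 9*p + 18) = (p - 6)/(p - 3)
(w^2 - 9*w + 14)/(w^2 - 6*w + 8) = (w - 7)/(w - 4)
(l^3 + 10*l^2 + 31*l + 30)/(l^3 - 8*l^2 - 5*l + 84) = (l^2 + 7*l + 10)/(l^2 - 11*l + 28)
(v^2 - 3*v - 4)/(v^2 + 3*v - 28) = (v + 1)/(v + 7)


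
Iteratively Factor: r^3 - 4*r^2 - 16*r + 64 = (r - 4)*(r^2 - 16) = (r - 4)^2*(r + 4)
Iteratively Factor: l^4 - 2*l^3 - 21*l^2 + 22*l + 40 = (l - 5)*(l^3 + 3*l^2 - 6*l - 8) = (l - 5)*(l - 2)*(l^2 + 5*l + 4) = (l - 5)*(l - 2)*(l + 1)*(l + 4)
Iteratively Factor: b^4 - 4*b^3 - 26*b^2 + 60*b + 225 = (b + 3)*(b^3 - 7*b^2 - 5*b + 75) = (b - 5)*(b + 3)*(b^2 - 2*b - 15) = (b - 5)*(b + 3)^2*(b - 5)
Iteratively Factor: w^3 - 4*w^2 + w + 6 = (w - 2)*(w^2 - 2*w - 3) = (w - 2)*(w + 1)*(w - 3)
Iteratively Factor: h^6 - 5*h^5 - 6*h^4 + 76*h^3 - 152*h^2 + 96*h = (h + 4)*(h^5 - 9*h^4 + 30*h^3 - 44*h^2 + 24*h) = (h - 2)*(h + 4)*(h^4 - 7*h^3 + 16*h^2 - 12*h) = (h - 3)*(h - 2)*(h + 4)*(h^3 - 4*h^2 + 4*h) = h*(h - 3)*(h - 2)*(h + 4)*(h^2 - 4*h + 4) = h*(h - 3)*(h - 2)^2*(h + 4)*(h - 2)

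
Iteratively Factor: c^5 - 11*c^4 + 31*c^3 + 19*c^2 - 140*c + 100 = (c - 5)*(c^4 - 6*c^3 + c^2 + 24*c - 20) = (c - 5)^2*(c^3 - c^2 - 4*c + 4) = (c - 5)^2*(c - 2)*(c^2 + c - 2) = (c - 5)^2*(c - 2)*(c - 1)*(c + 2)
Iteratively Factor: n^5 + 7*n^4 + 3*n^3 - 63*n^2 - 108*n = (n)*(n^4 + 7*n^3 + 3*n^2 - 63*n - 108) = n*(n + 3)*(n^3 + 4*n^2 - 9*n - 36) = n*(n + 3)^2*(n^2 + n - 12) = n*(n + 3)^2*(n + 4)*(n - 3)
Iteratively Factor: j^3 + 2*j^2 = (j)*(j^2 + 2*j) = j^2*(j + 2)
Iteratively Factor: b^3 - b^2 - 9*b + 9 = (b - 3)*(b^2 + 2*b - 3) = (b - 3)*(b + 3)*(b - 1)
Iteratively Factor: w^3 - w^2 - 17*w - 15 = (w - 5)*(w^2 + 4*w + 3) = (w - 5)*(w + 1)*(w + 3)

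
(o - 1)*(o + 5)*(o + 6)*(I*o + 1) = I*o^4 + o^3 + 10*I*o^3 + 10*o^2 + 19*I*o^2 + 19*o - 30*I*o - 30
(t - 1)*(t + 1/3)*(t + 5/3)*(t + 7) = t^4 + 8*t^3 + 50*t^2/9 - 32*t/3 - 35/9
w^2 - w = w*(w - 1)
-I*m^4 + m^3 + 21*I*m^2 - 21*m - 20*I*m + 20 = (m - 4)*(m + 5)*(m + I)*(-I*m + I)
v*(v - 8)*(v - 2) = v^3 - 10*v^2 + 16*v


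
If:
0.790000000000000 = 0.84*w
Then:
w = 0.94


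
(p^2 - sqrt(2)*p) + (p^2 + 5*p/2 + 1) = 2*p^2 - sqrt(2)*p + 5*p/2 + 1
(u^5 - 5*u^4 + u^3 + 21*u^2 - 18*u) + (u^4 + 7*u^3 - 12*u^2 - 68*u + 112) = u^5 - 4*u^4 + 8*u^3 + 9*u^2 - 86*u + 112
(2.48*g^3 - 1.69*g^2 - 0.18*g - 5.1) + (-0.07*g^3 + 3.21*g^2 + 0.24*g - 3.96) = 2.41*g^3 + 1.52*g^2 + 0.06*g - 9.06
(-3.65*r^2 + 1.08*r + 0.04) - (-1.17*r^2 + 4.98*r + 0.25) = -2.48*r^2 - 3.9*r - 0.21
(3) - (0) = 3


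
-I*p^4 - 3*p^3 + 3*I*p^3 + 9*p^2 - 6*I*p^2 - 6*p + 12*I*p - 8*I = (p - 2)*(p - 1)*(p - 4*I)*(-I*p + 1)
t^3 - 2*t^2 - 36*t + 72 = (t - 6)*(t - 2)*(t + 6)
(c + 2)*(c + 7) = c^2 + 9*c + 14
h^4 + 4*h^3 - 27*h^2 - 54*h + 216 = (h - 3)^2*(h + 4)*(h + 6)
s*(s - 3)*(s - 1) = s^3 - 4*s^2 + 3*s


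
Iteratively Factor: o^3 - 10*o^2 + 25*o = (o - 5)*(o^2 - 5*o) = (o - 5)^2*(o)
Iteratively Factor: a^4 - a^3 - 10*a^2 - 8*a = (a + 1)*(a^3 - 2*a^2 - 8*a) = a*(a + 1)*(a^2 - 2*a - 8) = a*(a + 1)*(a + 2)*(a - 4)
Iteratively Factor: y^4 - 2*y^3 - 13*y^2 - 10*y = (y - 5)*(y^3 + 3*y^2 + 2*y) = (y - 5)*(y + 2)*(y^2 + y) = (y - 5)*(y + 1)*(y + 2)*(y)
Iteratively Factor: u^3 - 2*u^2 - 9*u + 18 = (u + 3)*(u^2 - 5*u + 6) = (u - 2)*(u + 3)*(u - 3)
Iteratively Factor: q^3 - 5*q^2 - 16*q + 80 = (q - 4)*(q^2 - q - 20) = (q - 5)*(q - 4)*(q + 4)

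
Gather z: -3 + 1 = -2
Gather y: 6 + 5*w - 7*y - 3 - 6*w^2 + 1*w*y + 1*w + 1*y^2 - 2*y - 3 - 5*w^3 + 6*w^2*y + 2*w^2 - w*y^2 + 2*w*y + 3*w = -5*w^3 - 4*w^2 + 9*w + y^2*(1 - w) + y*(6*w^2 + 3*w - 9)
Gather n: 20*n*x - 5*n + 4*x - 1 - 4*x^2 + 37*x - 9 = n*(20*x - 5) - 4*x^2 + 41*x - 10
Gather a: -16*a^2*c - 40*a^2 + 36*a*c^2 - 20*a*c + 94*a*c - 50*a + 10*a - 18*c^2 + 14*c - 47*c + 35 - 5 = a^2*(-16*c - 40) + a*(36*c^2 + 74*c - 40) - 18*c^2 - 33*c + 30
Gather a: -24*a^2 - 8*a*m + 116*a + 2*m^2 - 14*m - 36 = -24*a^2 + a*(116 - 8*m) + 2*m^2 - 14*m - 36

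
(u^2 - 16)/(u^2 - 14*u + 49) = (u^2 - 16)/(u^2 - 14*u + 49)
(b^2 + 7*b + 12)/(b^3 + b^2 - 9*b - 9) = (b + 4)/(b^2 - 2*b - 3)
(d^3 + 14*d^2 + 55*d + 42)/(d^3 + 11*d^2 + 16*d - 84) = (d + 1)/(d - 2)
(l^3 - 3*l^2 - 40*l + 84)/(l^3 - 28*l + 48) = (l - 7)/(l - 4)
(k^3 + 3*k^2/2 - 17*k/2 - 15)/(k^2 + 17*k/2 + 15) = (k^2 - k - 6)/(k + 6)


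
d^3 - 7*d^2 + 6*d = d*(d - 6)*(d - 1)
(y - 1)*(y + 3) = y^2 + 2*y - 3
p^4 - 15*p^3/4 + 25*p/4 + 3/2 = (p - 3)*(p - 2)*(p + 1/4)*(p + 1)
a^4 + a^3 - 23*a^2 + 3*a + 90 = (a - 3)^2*(a + 2)*(a + 5)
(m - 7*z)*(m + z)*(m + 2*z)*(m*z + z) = m^4*z - 4*m^3*z^2 + m^3*z - 19*m^2*z^3 - 4*m^2*z^2 - 14*m*z^4 - 19*m*z^3 - 14*z^4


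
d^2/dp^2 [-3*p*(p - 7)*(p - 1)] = 48 - 18*p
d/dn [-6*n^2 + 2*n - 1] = 2 - 12*n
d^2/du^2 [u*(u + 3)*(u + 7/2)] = 6*u + 13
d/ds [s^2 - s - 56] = 2*s - 1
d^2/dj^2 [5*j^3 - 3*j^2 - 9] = 30*j - 6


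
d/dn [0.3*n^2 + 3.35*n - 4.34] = 0.6*n + 3.35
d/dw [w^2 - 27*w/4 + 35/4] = 2*w - 27/4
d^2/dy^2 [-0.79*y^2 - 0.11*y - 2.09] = -1.58000000000000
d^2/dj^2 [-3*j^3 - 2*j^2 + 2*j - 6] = -18*j - 4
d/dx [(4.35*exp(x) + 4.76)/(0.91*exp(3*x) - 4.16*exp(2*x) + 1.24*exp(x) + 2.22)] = (-7.917*exp(3*x) + 5.1012*exp(2*x) + 39.6032*exp(x) + 3.7546)*exp(x)/(0.8281*exp(6*x) - 7.5712*exp(5*x) + 19.5624*exp(4*x) - 6.2764*exp(3*x) - 16.9328*exp(2*x) + 5.5056*exp(x) + 4.9284)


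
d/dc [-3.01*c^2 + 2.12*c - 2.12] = 2.12 - 6.02*c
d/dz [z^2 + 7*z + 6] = 2*z + 7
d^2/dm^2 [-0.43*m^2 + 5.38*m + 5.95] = -0.860000000000000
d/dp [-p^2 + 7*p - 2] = 7 - 2*p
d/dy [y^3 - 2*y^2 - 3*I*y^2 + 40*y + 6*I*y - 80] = 3*y^2 - 4*y - 6*I*y + 40 + 6*I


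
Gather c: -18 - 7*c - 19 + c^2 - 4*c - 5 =c^2 - 11*c - 42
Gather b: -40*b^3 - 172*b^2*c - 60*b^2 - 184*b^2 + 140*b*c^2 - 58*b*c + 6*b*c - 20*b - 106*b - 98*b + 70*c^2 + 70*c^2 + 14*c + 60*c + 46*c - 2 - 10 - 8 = -40*b^3 + b^2*(-172*c - 244) + b*(140*c^2 - 52*c - 224) + 140*c^2 + 120*c - 20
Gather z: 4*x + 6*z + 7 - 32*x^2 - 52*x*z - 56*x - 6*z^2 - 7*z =-32*x^2 - 52*x - 6*z^2 + z*(-52*x - 1) + 7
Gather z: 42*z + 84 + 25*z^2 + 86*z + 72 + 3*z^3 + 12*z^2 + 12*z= 3*z^3 + 37*z^2 + 140*z + 156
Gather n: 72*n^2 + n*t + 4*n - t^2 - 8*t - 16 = 72*n^2 + n*(t + 4) - t^2 - 8*t - 16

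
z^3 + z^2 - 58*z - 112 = (z - 8)*(z + 2)*(z + 7)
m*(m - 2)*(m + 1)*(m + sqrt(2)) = m^4 - m^3 + sqrt(2)*m^3 - 2*m^2 - sqrt(2)*m^2 - 2*sqrt(2)*m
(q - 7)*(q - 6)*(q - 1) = q^3 - 14*q^2 + 55*q - 42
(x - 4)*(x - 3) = x^2 - 7*x + 12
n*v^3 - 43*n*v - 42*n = (v - 7)*(v + 6)*(n*v + n)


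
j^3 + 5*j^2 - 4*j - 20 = (j - 2)*(j + 2)*(j + 5)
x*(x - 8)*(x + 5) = x^3 - 3*x^2 - 40*x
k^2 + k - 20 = (k - 4)*(k + 5)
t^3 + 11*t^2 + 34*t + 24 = (t + 1)*(t + 4)*(t + 6)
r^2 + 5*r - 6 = (r - 1)*(r + 6)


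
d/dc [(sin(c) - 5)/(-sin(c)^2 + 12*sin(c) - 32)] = (sin(c)^2 - 10*sin(c) + 28)*cos(c)/(sin(c)^2 - 12*sin(c) + 32)^2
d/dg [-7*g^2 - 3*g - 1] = -14*g - 3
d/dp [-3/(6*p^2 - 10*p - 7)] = 6*(6*p - 5)/(-6*p^2 + 10*p + 7)^2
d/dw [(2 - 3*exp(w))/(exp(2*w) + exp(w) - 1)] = (3*exp(2*w) - 4*exp(w) + 1)*exp(w)/(exp(4*w) + 2*exp(3*w) - exp(2*w) - 2*exp(w) + 1)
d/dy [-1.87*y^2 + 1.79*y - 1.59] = 1.79 - 3.74*y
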